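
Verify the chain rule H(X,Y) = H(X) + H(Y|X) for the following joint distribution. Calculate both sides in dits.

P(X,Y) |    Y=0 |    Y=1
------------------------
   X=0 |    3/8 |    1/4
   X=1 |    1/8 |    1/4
H(X,Y) = 0.5737, H(X) = 0.2873, H(Y|X) = 0.2863 (all in dits)

Chain rule: H(X,Y) = H(X) + H(Y|X)

Left side — joint entropy directly:
H(X,Y) = -Σ p(x,y) log p(x,y) = 0.5737 dits

Right side — compute H(Y|X) from the conditional distributions:
P(X) = (5/8, 3/8), so H(X) = 0.2873 dits
H(Y|X) = Σ_x P(X=x) · H(Y|X=x):
  P(Y|X=0) = (3/5, 2/5), H(Y|X=0) = 0.2923, weight P(X=0) = 5/8
  P(Y|X=1) = (1/3, 2/3), H(Y|X=1) = 0.2764, weight P(X=1) = 3/8
H(Y|X) = 0.2863 dits

H(X) + H(Y|X) = 0.2873 + 0.2863 = 0.5737 dits

Both sides equal 0.5737 dits. ✓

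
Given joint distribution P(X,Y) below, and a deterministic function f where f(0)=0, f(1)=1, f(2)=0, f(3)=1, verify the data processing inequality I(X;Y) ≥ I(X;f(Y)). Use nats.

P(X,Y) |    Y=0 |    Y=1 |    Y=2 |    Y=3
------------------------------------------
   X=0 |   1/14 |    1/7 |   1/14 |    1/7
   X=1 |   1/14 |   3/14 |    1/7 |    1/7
I(X;Y) = 0.0091, I(X;f(Y)) = 0.0009, inequality holds: 0.0091 ≥ 0.0009

Data Processing Inequality: For any Markov chain X → Y → Z, we have I(X;Y) ≥ I(X;Z).

Here Z = f(Y) is a deterministic function of Y, forming X → Y → Z.

Original I(X;Y) = 0.0091 nats

After applying f:
P(X,Z) where Z=f(Y):
- P(X,Z=0) = P(X,Y=0) + P(X,Y=2)
- P(X,Z=1) = P(X,Y=1) + P(X,Y=3)

I(X;Z) = I(X;f(Y)) = 0.0009 nats

Verification: 0.0091 ≥ 0.0009 ✓

Information cannot be created by processing; the function f can only lose information about X.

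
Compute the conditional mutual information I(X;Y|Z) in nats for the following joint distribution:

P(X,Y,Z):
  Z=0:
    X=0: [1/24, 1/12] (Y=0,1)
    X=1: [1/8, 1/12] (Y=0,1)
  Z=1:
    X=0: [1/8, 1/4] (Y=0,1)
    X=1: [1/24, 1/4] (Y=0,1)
0.0279 nats

Conditional mutual information: I(X;Y|Z) = H(X|Z) + H(Y|Z) - H(X,Y|Z)

H(Z) = 0.6365
H(X,Z) = 1.3139 → H(X|Z) = 0.6774
H(Y,Z) = 1.2425 → H(Y|Z) = 0.6059
H(X,Y,Z) = 1.8920 → H(X,Y|Z) = 1.2555

I(X;Y|Z) = 0.6774 + 0.6059 - 1.2555 = 0.0279 nats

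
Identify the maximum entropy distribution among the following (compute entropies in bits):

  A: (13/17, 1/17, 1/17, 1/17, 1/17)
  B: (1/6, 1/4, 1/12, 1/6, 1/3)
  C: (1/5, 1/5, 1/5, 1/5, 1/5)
C

For a discrete distribution over n outcomes, entropy is maximized by the uniform distribution.

Computing entropies:
H(A) = 1.2577 bits
H(B) = 2.1887 bits
H(C) = 2.3219 bits

The uniform distribution (where all probabilities equal 1/5) achieves the maximum entropy of log_2(5) = 2.3219 bits.

Distribution C has the highest entropy.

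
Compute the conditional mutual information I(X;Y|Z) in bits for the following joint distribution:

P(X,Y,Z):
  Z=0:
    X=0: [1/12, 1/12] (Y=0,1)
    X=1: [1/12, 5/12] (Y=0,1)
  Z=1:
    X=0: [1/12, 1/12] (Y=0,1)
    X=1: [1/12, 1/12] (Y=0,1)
0.0492 bits

Conditional mutual information: I(X;Y|Z) = H(X|Z) + H(Y|Z) - H(X,Y|Z)

H(Z) = 0.9183
H(X,Z) = 1.7925 → H(X|Z) = 0.8742
H(Y,Z) = 1.7925 → H(Y|Z) = 0.8742
H(X,Y,Z) = 2.6175 → H(X,Y|Z) = 1.6992

I(X;Y|Z) = 0.8742 + 0.8742 - 1.6992 = 0.0492 bits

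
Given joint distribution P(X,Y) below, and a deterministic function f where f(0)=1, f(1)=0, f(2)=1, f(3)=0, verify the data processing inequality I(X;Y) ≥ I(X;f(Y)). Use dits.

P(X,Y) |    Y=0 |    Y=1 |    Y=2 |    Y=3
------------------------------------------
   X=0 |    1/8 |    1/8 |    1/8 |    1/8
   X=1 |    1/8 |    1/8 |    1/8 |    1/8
I(X;Y) = 0.0000, I(X;f(Y)) = 0.0000, inequality holds: 0.0000 ≥ 0.0000

Data Processing Inequality: For any Markov chain X → Y → Z, we have I(X;Y) ≥ I(X;Z).

Here Z = f(Y) is a deterministic function of Y, forming X → Y → Z.

Original I(X;Y) = 0.0000 dits

After applying f:
P(X,Z) where Z=f(Y):
- P(X,Z=0) = P(X,Y=1) + P(X,Y=3)
- P(X,Z=1) = P(X,Y=0) + P(X,Y=2)

I(X;Z) = I(X;f(Y)) = 0.0000 dits

Verification: 0.0000 ≥ 0.0000 ✓

Information cannot be created by processing; the function f can only lose information about X.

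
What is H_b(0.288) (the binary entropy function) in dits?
0.2607 dits

The binary entropy function is:
H(p) = -p log(p) - (1-p) log(1-p)

H(0.288) = -0.288 × log_10(0.288) - 0.712 × log_10(0.712)
H(0.288) = 0.2607 dits

Note: Binary entropy is maximized at p=0.5 (H=1 bit) and minimized at p=0 or p=1 (H=0).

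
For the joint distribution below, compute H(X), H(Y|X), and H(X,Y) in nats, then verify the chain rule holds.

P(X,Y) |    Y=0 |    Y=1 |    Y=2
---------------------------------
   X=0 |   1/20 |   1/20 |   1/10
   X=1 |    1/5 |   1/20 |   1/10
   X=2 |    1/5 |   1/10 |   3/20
H(X,Y) = 2.0685, H(X) = 1.0487, H(Y|X) = 1.0198 (all in nats)

Chain rule: H(X,Y) = H(X) + H(Y|X)

Left side — joint entropy directly:
H(X,Y) = -Σ p(x,y) log p(x,y) = 2.0685 nats

Right side — compute H(Y|X) from the conditional distributions:
P(X) = (1/5, 7/20, 9/20), so H(X) = 1.0487 nats
H(Y|X) = Σ_x P(X=x) · H(Y|X=x):
  P(Y|X=0) = (1/4, 1/4, 1/2), H(Y|X=0) = 1.0397, weight P(X=0) = 1/5
  P(Y|X=1) = (4/7, 1/7, 2/7), H(Y|X=1) = 0.9557, weight P(X=1) = 7/20
  P(Y|X=2) = (4/9, 2/9, 1/3), H(Y|X=2) = 1.0609, weight P(X=2) = 9/20
H(Y|X) = 1.0198 nats

H(X) + H(Y|X) = 1.0487 + 1.0198 = 2.0685 nats

Both sides equal 2.0685 nats. ✓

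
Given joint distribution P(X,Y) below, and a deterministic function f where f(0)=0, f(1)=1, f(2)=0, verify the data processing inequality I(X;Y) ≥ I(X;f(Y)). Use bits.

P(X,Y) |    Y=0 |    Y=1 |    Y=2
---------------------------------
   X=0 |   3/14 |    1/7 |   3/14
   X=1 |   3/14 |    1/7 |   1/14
I(X;Y) = 0.0391, I(X;f(Y)) = 0.0060, inequality holds: 0.0391 ≥ 0.0060

Data Processing Inequality: For any Markov chain X → Y → Z, we have I(X;Y) ≥ I(X;Z).

Here Z = f(Y) is a deterministic function of Y, forming X → Y → Z.

Original I(X;Y) = 0.0391 bits

After applying f:
P(X,Z) where Z=f(Y):
- P(X,Z=0) = P(X,Y=0) + P(X,Y=2)
- P(X,Z=1) = P(X,Y=1)

I(X;Z) = I(X;f(Y)) = 0.0060 bits

Verification: 0.0391 ≥ 0.0060 ✓

Information cannot be created by processing; the function f can only lose information about X.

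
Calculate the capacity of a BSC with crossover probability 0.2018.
0.2745 bits

For a binary symmetric channel (BSC) with error probability p:
Capacity C = 1 - H(p) bits per symbol

where H(p) = -p log₂(p) - (1-p) log₂(1-p) is the binary entropy function.

H(0.2018) = 0.7255 bits
C = 1 - 0.7255 = 0.2745 bits per symbol

This means we can reliably transmit up to 0.2745 bits of information per channel use.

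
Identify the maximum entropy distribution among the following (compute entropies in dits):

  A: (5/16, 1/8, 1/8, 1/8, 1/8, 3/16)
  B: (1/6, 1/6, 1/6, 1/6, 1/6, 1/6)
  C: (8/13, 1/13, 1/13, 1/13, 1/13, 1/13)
B

For a discrete distribution over n outcomes, entropy is maximized by the uniform distribution.

Computing entropies:
H(A) = 0.7457 dits
H(B) = 0.7782 dits
H(C) = 0.5582 dits

The uniform distribution (where all probabilities equal 1/6) achieves the maximum entropy of log_10(6) = 0.7782 dits.

Distribution B has the highest entropy.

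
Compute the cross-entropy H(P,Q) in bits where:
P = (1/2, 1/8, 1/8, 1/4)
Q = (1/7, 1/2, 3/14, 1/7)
2.5083 bits

Cross-entropy: H(P,Q) = -Σ p(x) log q(x)

Alternatively: H(P,Q) = H(P) + D_KL(P||Q)
H(P) = 1.7500 bits
D_KL(P||Q) = 0.7583 bits

H(P,Q) = 1.7500 + 0.7583 = 2.5083 bits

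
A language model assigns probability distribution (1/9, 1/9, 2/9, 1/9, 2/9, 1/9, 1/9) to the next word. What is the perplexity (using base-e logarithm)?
6.6138

Perplexity is e^H (or exp(H) for natural log).

First, H = -Σ p log p = 1.8892 nats
Perplexity = e^1.8892 = 6.6138

Interpretation: The model's uncertainty is equivalent to choosing uniformly among 6.6 options.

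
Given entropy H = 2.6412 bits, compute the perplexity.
6.2385

Perplexity is 2^H (or exp(H) for natural log).

H = 2.6412 bits
Perplexity = 2^2.6412 = 6.2385

Interpretation: The model's uncertainty is equivalent to choosing uniformly among 6.2 options.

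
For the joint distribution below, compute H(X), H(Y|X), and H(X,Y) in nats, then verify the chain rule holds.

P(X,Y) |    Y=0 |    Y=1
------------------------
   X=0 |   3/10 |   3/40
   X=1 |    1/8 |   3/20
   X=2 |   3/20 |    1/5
H(X,Y) = 1.7064, H(X) = 1.0903, H(Y|X) = 0.6161 (all in nats)

Chain rule: H(X,Y) = H(X) + H(Y|X)

Left side — joint entropy directly:
H(X,Y) = -Σ p(x,y) log p(x,y) = 1.7064 nats

Right side — compute H(Y|X) from the conditional distributions:
P(X) = (3/8, 11/40, 7/20), so H(X) = 1.0903 nats
H(Y|X) = Σ_x P(X=x) · H(Y|X=x):
  P(Y|X=0) = (4/5, 1/5), H(Y|X=0) = 0.5004, weight P(X=0) = 3/8
  P(Y|X=1) = (5/11, 6/11), H(Y|X=1) = 0.6890, weight P(X=1) = 11/40
  P(Y|X=2) = (3/7, 4/7), H(Y|X=2) = 0.6829, weight P(X=2) = 7/20
H(Y|X) = 0.6161 nats

H(X) + H(Y|X) = 1.0903 + 0.6161 = 1.7064 nats

Both sides equal 1.7064 nats. ✓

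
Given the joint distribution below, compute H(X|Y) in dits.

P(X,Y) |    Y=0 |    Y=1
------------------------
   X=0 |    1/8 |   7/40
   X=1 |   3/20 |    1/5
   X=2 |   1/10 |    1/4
0.4719 dits

Using the chain rule: H(X|Y) = H(X,Y) - H(Y)

First, compute H(X,Y) = 0.7592 dits

Marginal P(Y) = (3/8, 5/8)
H(Y) = 0.2873 dits

H(X|Y) = H(X,Y) - H(Y) = 0.7592 - 0.2873 = 0.4719 dits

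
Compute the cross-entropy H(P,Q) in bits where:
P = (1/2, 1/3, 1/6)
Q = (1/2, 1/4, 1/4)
1.5000 bits

Cross-entropy: H(P,Q) = -Σ p(x) log q(x)

Alternatively: H(P,Q) = H(P) + D_KL(P||Q)
H(P) = 1.4591 bits
D_KL(P||Q) = 0.0409 bits

H(P,Q) = 1.4591 + 0.0409 = 1.5000 bits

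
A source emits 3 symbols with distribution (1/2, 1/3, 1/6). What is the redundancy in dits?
0.0379 dits

Redundancy measures how far a source is from maximum entropy:
R = H_max - H(X)

Maximum entropy for 3 symbols: H_max = log_10(3) = 0.4771 dits
Actual entropy: H(X) = 0.4392 dits
Redundancy: R = 0.4771 - 0.4392 = 0.0379 dits

This redundancy represents potential for compression: the source could be compressed by 0.0379 dits per symbol.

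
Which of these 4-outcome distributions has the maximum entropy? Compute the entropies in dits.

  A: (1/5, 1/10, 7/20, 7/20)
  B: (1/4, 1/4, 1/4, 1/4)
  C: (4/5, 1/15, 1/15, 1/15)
B

For a discrete distribution over n outcomes, entropy is maximized by the uniform distribution.

Computing entropies:
H(A) = 0.5589 dits
H(B) = 0.6021 dits
H(C) = 0.3127 dits

The uniform distribution (where all probabilities equal 1/4) achieves the maximum entropy of log_10(4) = 0.6021 dits.

Distribution B has the highest entropy.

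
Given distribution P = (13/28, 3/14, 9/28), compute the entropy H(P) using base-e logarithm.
1.0511 nats

Shannon entropy is H(X) = -Σ p(x) log p(x).

For P = (13/28, 3/14, 9/28):
H = -13/28 × log_e(13/28) -3/14 × log_e(3/14) -9/28 × log_e(9/28)
H = 1.0511 nats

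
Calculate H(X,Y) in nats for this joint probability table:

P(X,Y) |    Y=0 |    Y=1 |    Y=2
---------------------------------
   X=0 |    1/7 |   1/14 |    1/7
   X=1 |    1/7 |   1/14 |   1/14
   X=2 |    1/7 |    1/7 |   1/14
2.1440 nats

Joint entropy is H(X,Y) = -Σ_{x,y} p(x,y) log p(x,y).

Summing over all non-zero entries:
H(X,Y) = -[1/7·log_e(1/7) + 1/14·log_e(1/14) + 1/7·log_e(1/7) + 1/7·log_e(1/7) + 1/14·log_e(1/14) + 1/14·log_e(1/14) + 1/7·log_e(1/7) + 1/7·log_e(1/7) + 1/14·log_e(1/14)]
H(X,Y) = 2.1440 nats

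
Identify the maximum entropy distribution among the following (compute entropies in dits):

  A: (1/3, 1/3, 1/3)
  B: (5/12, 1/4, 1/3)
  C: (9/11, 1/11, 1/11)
A

For a discrete distribution over n outcomes, entropy is maximized by the uniform distribution.

Computing entropies:
H(A) = 0.4771 dits
H(B) = 0.4680 dits
H(C) = 0.2606 dits

The uniform distribution (where all probabilities equal 1/3) achieves the maximum entropy of log_10(3) = 0.4771 dits.

Distribution A has the highest entropy.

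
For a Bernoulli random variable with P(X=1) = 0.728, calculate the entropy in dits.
0.2542 dits

The binary entropy function is:
H(p) = -p log(p) - (1-p) log(1-p)

H(0.728) = -0.728 × log_10(0.728) - 0.272 × log_10(0.272)
H(0.728) = 0.2542 dits

Note: Binary entropy is maximized at p=0.5 (H=1 bit) and minimized at p=0 or p=1 (H=0).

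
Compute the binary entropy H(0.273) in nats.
0.5862 nats

The binary entropy function is:
H(p) = -p log(p) - (1-p) log(1-p)

H(0.273) = -0.273 × log_e(0.273) - 0.727 × log_e(0.727)
H(0.273) = 0.5862 nats

Note: Binary entropy is maximized at p=0.5 (H=1 bit) and minimized at p=0 or p=1 (H=0).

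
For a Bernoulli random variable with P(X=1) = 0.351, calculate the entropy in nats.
0.6481 nats

The binary entropy function is:
H(p) = -p log(p) - (1-p) log(1-p)

H(0.351) = -0.351 × log_e(0.351) - 0.649 × log_e(0.649)
H(0.351) = 0.6481 nats

Note: Binary entropy is maximized at p=0.5 (H=1 bit) and minimized at p=0 or p=1 (H=0).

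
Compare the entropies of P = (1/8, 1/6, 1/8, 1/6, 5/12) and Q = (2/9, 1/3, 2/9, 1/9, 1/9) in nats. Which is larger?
Q

Computing entropies in nats:
H(P) = 1.4819
H(Q) = 1.5230

Distribution Q has higher entropy.

Intuition: The distribution closer to uniform (more spread out) has higher entropy.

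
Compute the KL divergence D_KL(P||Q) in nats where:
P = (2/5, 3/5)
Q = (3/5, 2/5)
0.0811 nats

KL divergence: D_KL(P||Q) = Σ p(x) log(p(x)/q(x))

Computing term by term:
  x=0: 2/5 × log_e[(2/5)/(3/5)] = 2/5 × -0.4055 = -0.1622
  x=1: 3/5 × log_e[(3/5)/(2/5)] = 3/5 × 0.4055 = 0.2433

D_KL(P||Q) = 0.0811 nats

Note: KL divergence is always non-negative and equals 0 iff P = Q.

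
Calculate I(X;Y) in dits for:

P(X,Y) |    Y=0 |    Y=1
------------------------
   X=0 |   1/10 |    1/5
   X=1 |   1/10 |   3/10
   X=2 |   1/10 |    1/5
0.0017 dits

Mutual information: I(X;Y) = H(X) + H(Y) - H(X,Y)

Marginals:
P(X) = (3/10, 2/5, 3/10), H(X) = 0.4729 dits
P(Y) = (3/10, 7/10), H(Y) = 0.2653 dits

Joint entropy: H(X,Y) = 0.7365 dits

I(X;Y) = 0.4729 + 0.2653 - 0.7365 = 0.0017 dits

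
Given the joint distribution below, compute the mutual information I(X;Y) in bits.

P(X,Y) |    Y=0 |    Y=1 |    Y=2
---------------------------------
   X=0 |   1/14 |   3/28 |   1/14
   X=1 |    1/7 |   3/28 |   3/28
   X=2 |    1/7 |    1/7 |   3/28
0.0094 bits

Mutual information: I(X;Y) = H(X) + H(Y) - H(X,Y)

Marginals:
P(X) = (1/4, 5/14, 11/28), H(X) = 1.5601 bits
P(Y) = (5/14, 5/14, 2/7), H(Y) = 1.5774 bits

Joint entropy: H(X,Y) = 3.1281 bits

I(X;Y) = 1.5601 + 1.5774 - 3.1281 = 0.0094 bits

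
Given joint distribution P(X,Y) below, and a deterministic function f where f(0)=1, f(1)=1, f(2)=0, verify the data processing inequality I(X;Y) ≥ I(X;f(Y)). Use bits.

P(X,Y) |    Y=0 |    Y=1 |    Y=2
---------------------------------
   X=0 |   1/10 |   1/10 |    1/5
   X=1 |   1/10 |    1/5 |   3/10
I(X;Y) = 0.0100, I(X;f(Y)) = 0.0000, inequality holds: 0.0100 ≥ 0.0000

Data Processing Inequality: For any Markov chain X → Y → Z, we have I(X;Y) ≥ I(X;Z).

Here Z = f(Y) is a deterministic function of Y, forming X → Y → Z.

Original I(X;Y) = 0.0100 bits

After applying f:
P(X,Z) where Z=f(Y):
- P(X,Z=0) = P(X,Y=2)
- P(X,Z=1) = P(X,Y=0) + P(X,Y=1)

I(X;Z) = I(X;f(Y)) = 0.0000 bits

Verification: 0.0100 ≥ 0.0000 ✓

Information cannot be created by processing; the function f can only lose information about X.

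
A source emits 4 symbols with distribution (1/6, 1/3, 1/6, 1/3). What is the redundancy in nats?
0.0566 nats

Redundancy measures how far a source is from maximum entropy:
R = H_max - H(X)

Maximum entropy for 4 symbols: H_max = log_e(4) = 1.3863 nats
Actual entropy: H(X) = 1.3297 nats
Redundancy: R = 1.3863 - 1.3297 = 0.0566 nats

This redundancy represents potential for compression: the source could be compressed by 0.0566 nats per symbol.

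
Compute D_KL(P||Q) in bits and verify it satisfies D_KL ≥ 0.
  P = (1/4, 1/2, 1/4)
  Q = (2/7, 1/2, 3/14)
0.0074 bits

KL divergence satisfies the Gibbs inequality: D_KL(P||Q) ≥ 0 for all distributions P, Q.

D_KL(P||Q) = Σ p(x) log(p(x)/q(x))
Term by term:
  x=0: 1/4 × log_2[(1/4)/(2/7)] = -0.0482
  x=1: 1/2 × log_2[(1/2)/(1/2)] = 0.0000
  x=2: 1/4 × log_2[(1/4)/(3/14)] = 0.0556
D_KL(P||Q) = 0.0074 bits

D_KL(P||Q) = 0.0074 ≥ 0 ✓

This non-negativity is a fundamental property: relative entropy cannot be negative because it measures how different Q is from P.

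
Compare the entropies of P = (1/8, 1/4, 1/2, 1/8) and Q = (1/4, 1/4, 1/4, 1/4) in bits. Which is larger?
Q

Computing entropies in bits:
H(P) = 1.7500
H(Q) = 2.0000

Distribution Q has higher entropy.

Intuition: The distribution closer to uniform (more spread out) has higher entropy.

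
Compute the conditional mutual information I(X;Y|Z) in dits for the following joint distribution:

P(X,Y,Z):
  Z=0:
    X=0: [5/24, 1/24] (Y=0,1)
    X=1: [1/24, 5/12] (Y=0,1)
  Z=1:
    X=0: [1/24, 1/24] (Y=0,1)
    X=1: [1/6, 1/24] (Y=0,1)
0.0956 dits

Conditional mutual information: I(X;Y|Z) = H(X|Z) + H(Y|Z) - H(X,Y|Z)

H(Z) = 0.2622
H(X,Z) = 0.5377 → H(X|Z) = 0.2755
H(Y,Z) = 0.5377 → H(Y|Z) = 0.2755
H(X,Y,Z) = 0.7176 → H(X,Y|Z) = 0.4554

I(X;Y|Z) = 0.2755 + 0.2755 - 0.4554 = 0.0956 dits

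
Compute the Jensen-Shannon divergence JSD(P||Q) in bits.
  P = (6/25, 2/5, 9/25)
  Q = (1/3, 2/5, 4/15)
0.0105 bits

Jensen-Shannon divergence is:
JSD(P||Q) = 0.5 × D_KL(P||M) + 0.5 × D_KL(Q||M)
where M = 0.5 × (P + Q) is the mixture distribution.

M = 0.5 × (6/25, 2/5, 9/25) + 0.5 × (1/3, 2/5, 4/15) = (0.286667, 2/5, 0.313333)

D_KL(P||M) = 0.0106 bits
D_KL(Q||M) = 0.0105 bits

JSD(P||Q) = 0.5 × 0.0106 + 0.5 × 0.0105 = 0.0105 bits

Unlike KL divergence, JSD is symmetric and bounded: 0 ≤ JSD ≤ log(2).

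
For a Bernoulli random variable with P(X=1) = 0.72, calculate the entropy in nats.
0.5930 nats

The binary entropy function is:
H(p) = -p log(p) - (1-p) log(1-p)

H(0.72) = -0.72 × log_e(0.72) - 0.28 × log_e(0.28)
H(0.72) = 0.5930 nats

Note: Binary entropy is maximized at p=0.5 (H=1 bit) and minimized at p=0 or p=1 (H=0).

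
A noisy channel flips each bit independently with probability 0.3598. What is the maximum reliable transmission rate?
0.0575 bits

For a binary symmetric channel (BSC) with error probability p:
Capacity C = 1 - H(p) bits per symbol

where H(p) = -p log₂(p) - (1-p) log₂(1-p) is the binary entropy function.

H(0.3598) = 0.9425 bits
C = 1 - 0.9425 = 0.0575 bits per symbol

This means we can reliably transmit up to 0.0575 bits of information per channel use.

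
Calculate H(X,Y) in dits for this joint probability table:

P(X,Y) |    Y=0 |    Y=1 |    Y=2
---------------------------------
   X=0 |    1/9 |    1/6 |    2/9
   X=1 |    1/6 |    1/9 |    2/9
0.7618 dits

Joint entropy is H(X,Y) = -Σ_{x,y} p(x,y) log p(x,y).

Summing over all non-zero entries:
H(X,Y) = -[1/9·log_10(1/9) + 1/6·log_10(1/6) + 2/9·log_10(2/9) + 1/6·log_10(1/6) + 1/9·log_10(1/9) + 2/9·log_10(2/9)]
H(X,Y) = 0.7618 dits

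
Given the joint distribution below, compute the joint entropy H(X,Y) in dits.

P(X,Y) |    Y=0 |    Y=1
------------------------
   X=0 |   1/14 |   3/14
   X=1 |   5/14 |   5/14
0.5446 dits

Joint entropy is H(X,Y) = -Σ_{x,y} p(x,y) log p(x,y).

Summing over all non-zero entries:
H(X,Y) = -[1/14·log_10(1/14) + 3/14·log_10(3/14) + 5/14·log_10(5/14) + 5/14·log_10(5/14)]
H(X,Y) = 0.5446 dits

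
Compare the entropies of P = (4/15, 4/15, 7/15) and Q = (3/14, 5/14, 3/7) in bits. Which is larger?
Q

Computing entropies in bits:
H(P) = 1.5301
H(Q) = 1.5306

Distribution Q has higher entropy.

Intuition: The distribution closer to uniform (more spread out) has higher entropy.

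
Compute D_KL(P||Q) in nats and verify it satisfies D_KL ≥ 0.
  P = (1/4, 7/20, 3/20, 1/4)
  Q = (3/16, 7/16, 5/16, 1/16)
0.2303 nats

KL divergence satisfies the Gibbs inequality: D_KL(P||Q) ≥ 0 for all distributions P, Q.

D_KL(P||Q) = Σ p(x) log(p(x)/q(x))
Term by term:
  x=0: 1/4 × log_e[(1/4)/(3/16)] = 0.0719
  x=1: 7/20 × log_e[(7/20)/(7/16)] = -0.0781
  x=2: 3/20 × log_e[(3/20)/(5/16)] = -0.1101
  x=3: 1/4 × log_e[(1/4)/(1/16)] = 0.3466
D_KL(P||Q) = 0.2303 nats

D_KL(P||Q) = 0.2303 ≥ 0 ✓

This non-negativity is a fundamental property: relative entropy cannot be negative because it measures how different Q is from P.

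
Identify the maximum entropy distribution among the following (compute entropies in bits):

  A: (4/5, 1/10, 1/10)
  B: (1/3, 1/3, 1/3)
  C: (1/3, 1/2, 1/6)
B

For a discrete distribution over n outcomes, entropy is maximized by the uniform distribution.

Computing entropies:
H(A) = 0.9219 bits
H(B) = 1.5850 bits
H(C) = 1.4591 bits

The uniform distribution (where all probabilities equal 1/3) achieves the maximum entropy of log_2(3) = 1.5850 bits.

Distribution B has the highest entropy.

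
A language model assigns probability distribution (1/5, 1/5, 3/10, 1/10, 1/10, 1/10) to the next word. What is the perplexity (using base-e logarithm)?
5.4507

Perplexity is e^H (or exp(H) for natural log).

First, H = -Σ p log p = 1.6957 nats
Perplexity = e^1.6957 = 5.4507

Interpretation: The model's uncertainty is equivalent to choosing uniformly among 5.5 options.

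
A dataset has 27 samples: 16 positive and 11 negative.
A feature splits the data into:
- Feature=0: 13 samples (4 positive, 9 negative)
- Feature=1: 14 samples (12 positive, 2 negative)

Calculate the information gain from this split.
0.2396 bits

Information Gain = H(Y) - H(Y|Feature)

Before split:
P(positive) = 16/27 = 0.5926
H(Y) = 0.9751 bits

After split:
Feature=0: H = 0.8905 bits (weight = 13/27)
Feature=1: H = 0.5917 bits (weight = 14/27)
H(Y|Feature) = (13/27)×0.8905 + (14/27)×0.5917 = 0.7355 bits

Information Gain = 0.9751 - 0.7355 = 0.2396 bits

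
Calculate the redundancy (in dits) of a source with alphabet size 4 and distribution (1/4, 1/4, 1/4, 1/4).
0.0000 dits

Redundancy measures how far a source is from maximum entropy:
R = H_max - H(X)

Maximum entropy for 4 symbols: H_max = log_10(4) = 0.6021 dits
Actual entropy: H(X) = 0.6021 dits
Redundancy: R = 0.6021 - 0.6021 = 0.0000 dits

This redundancy represents potential for compression: the source could be compressed by 0.0000 dits per symbol.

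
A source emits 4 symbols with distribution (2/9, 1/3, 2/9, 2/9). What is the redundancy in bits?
0.0251 bits

Redundancy measures how far a source is from maximum entropy:
R = H_max - H(X)

Maximum entropy for 4 symbols: H_max = log_2(4) = 2.0000 bits
Actual entropy: H(X) = 1.9749 bits
Redundancy: R = 2.0000 - 1.9749 = 0.0251 bits

This redundancy represents potential for compression: the source could be compressed by 0.0251 bits per symbol.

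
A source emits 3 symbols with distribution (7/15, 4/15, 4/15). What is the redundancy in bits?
0.0548 bits

Redundancy measures how far a source is from maximum entropy:
R = H_max - H(X)

Maximum entropy for 3 symbols: H_max = log_2(3) = 1.5850 bits
Actual entropy: H(X) = 1.5301 bits
Redundancy: R = 1.5850 - 1.5301 = 0.0548 bits

This redundancy represents potential for compression: the source could be compressed by 0.0548 bits per symbol.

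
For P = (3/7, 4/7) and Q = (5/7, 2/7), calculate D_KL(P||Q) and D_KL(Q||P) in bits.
D_KL(P||Q) = 0.2556, D_KL(Q||P) = 0.2407

KL divergence is not symmetric: D_KL(P||Q) ≠ D_KL(Q||P) in general.

D_KL(P||Q) = 0.2556 bits
D_KL(Q||P) = 0.2407 bits

No, they are not equal!

This asymmetry is why KL divergence is not a true distance metric.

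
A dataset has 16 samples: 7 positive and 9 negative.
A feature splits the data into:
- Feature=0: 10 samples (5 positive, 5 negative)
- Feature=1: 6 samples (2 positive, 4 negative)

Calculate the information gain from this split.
0.0193 bits

Information Gain = H(Y) - H(Y|Feature)

Before split:
P(positive) = 7/16 = 0.4375
H(Y) = 0.9887 bits

After split:
Feature=0: H = 1.0000 bits (weight = 10/16)
Feature=1: H = 0.9183 bits (weight = 6/16)
H(Y|Feature) = (10/16)×1.0000 + (6/16)×0.9183 = 0.9694 bits

Information Gain = 0.9887 - 0.9694 = 0.0193 bits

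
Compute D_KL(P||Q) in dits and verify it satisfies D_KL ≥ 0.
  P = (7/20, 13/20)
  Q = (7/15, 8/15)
0.0121 dits

KL divergence satisfies the Gibbs inequality: D_KL(P||Q) ≥ 0 for all distributions P, Q.

D_KL(P||Q) = Σ p(x) log(p(x)/q(x))
Term by term:
  x=0: 7/20 × log_10[(7/20)/(7/15)] = -0.0437
  x=1: 13/20 × log_10[(13/20)/(8/15)] = 0.0558
D_KL(P||Q) = 0.0121 dits

D_KL(P||Q) = 0.0121 ≥ 0 ✓

This non-negativity is a fundamental property: relative entropy cannot be negative because it measures how different Q is from P.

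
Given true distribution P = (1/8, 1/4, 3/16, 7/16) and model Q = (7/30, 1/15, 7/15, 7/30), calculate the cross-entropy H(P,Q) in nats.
1.6385 nats

Cross-entropy: H(P,Q) = -Σ p(x) log q(x)

Alternatively: H(P,Q) = H(P) + D_KL(P||Q)
H(P) = 1.2820 nats
D_KL(P||Q) = 0.3565 nats

H(P,Q) = 1.2820 + 0.3565 = 1.6385 nats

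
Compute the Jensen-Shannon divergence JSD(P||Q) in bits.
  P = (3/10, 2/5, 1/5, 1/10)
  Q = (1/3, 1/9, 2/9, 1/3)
0.1114 bits

Jensen-Shannon divergence is:
JSD(P||Q) = 0.5 × D_KL(P||M) + 0.5 × D_KL(Q||M)
where M = 0.5 × (P + Q) is the mixture distribution.

M = 0.5 × (3/10, 2/5, 1/5, 1/10) + 0.5 × (1/3, 1/9, 2/9, 1/3) = (0.316667, 0.255556, 0.211111, 0.216667)

D_KL(P||M) = 0.1080 bits
D_KL(Q||M) = 0.1148 bits

JSD(P||Q) = 0.5 × 0.1080 + 0.5 × 0.1148 = 0.1114 bits

Unlike KL divergence, JSD is symmetric and bounded: 0 ≤ JSD ≤ log(2).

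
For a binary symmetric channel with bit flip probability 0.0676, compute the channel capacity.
0.6431 bits

For a binary symmetric channel (BSC) with error probability p:
Capacity C = 1 - H(p) bits per symbol

where H(p) = -p log₂(p) - (1-p) log₂(1-p) is the binary entropy function.

H(0.0676) = 0.3569 bits
C = 1 - 0.3569 = 0.6431 bits per symbol

This means we can reliably transmit up to 0.6431 bits of information per channel use.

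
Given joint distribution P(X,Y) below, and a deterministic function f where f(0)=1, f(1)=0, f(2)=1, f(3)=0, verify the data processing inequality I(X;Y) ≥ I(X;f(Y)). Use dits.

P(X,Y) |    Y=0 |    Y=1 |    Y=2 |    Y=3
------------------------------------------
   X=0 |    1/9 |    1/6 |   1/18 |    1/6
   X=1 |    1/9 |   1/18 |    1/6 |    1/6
I(X;Y) = 0.0252, I(X;f(Y)) = 0.0110, inequality holds: 0.0252 ≥ 0.0110

Data Processing Inequality: For any Markov chain X → Y → Z, we have I(X;Y) ≥ I(X;Z).

Here Z = f(Y) is a deterministic function of Y, forming X → Y → Z.

Original I(X;Y) = 0.0252 dits

After applying f:
P(X,Z) where Z=f(Y):
- P(X,Z=0) = P(X,Y=1) + P(X,Y=3)
- P(X,Z=1) = P(X,Y=0) + P(X,Y=2)

I(X;Z) = I(X;f(Y)) = 0.0110 dits

Verification: 0.0252 ≥ 0.0110 ✓

Information cannot be created by processing; the function f can only lose information about X.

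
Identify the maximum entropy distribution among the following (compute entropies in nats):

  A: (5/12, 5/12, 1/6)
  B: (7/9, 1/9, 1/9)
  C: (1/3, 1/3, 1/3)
C

For a discrete distribution over n outcomes, entropy is maximized by the uniform distribution.

Computing entropies:
H(A) = 1.0282 nats
H(B) = 0.6837 nats
H(C) = 1.0986 nats

The uniform distribution (where all probabilities equal 1/3) achieves the maximum entropy of log_e(3) = 1.0986 nats.

Distribution C has the highest entropy.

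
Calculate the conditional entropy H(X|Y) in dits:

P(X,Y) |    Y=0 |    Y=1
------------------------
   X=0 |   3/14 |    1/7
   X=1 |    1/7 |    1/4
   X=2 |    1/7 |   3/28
0.4590 dits

Using the chain rule: H(X|Y) = H(X,Y) - H(Y)

First, compute H(X,Y) = 0.7600 dits

Marginal P(Y) = (1/2, 1/2)
H(Y) = 0.3010 dits

H(X|Y) = H(X,Y) - H(Y) = 0.7600 - 0.3010 = 0.4590 dits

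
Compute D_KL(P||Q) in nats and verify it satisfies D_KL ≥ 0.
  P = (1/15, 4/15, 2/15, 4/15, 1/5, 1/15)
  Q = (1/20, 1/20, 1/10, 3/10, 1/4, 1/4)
0.3398 nats

KL divergence satisfies the Gibbs inequality: D_KL(P||Q) ≥ 0 for all distributions P, Q.

D_KL(P||Q) = Σ p(x) log(p(x)/q(x))
Term by term:
  x=0: 1/15 × log_e[(1/15)/(1/20)] = 0.0192
  x=1: 4/15 × log_e[(4/15)/(1/20)] = 0.4464
  x=2: 2/15 × log_e[(2/15)/(1/10)] = 0.0384
  x=3: 4/15 × log_e[(4/15)/(3/10)] = -0.0314
  x=4: 1/5 × log_e[(1/5)/(1/4)] = -0.0446
  x=5: 1/15 × log_e[(1/15)/(1/4)] = -0.0881
D_KL(P||Q) = 0.3398 nats

D_KL(P||Q) = 0.3398 ≥ 0 ✓

This non-negativity is a fundamental property: relative entropy cannot be negative because it measures how different Q is from P.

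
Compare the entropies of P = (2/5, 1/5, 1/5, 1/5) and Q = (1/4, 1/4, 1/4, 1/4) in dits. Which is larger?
Q

Computing entropies in dits:
H(P) = 0.5786
H(Q) = 0.6021

Distribution Q has higher entropy.

Intuition: The distribution closer to uniform (more spread out) has higher entropy.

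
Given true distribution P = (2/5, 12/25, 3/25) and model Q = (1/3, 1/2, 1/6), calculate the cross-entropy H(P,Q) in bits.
1.4242 bits

Cross-entropy: H(P,Q) = -Σ p(x) log q(x)

Alternatively: H(P,Q) = H(P) + D_KL(P||Q)
H(P) = 1.4041 bits
D_KL(P||Q) = 0.0201 bits

H(P,Q) = 1.4041 + 0.0201 = 1.4242 bits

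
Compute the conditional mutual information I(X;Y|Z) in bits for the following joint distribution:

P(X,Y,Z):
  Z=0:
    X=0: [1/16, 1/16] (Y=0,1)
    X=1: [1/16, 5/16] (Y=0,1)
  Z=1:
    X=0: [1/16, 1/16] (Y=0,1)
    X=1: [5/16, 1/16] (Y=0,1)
0.0738 bits

Conditional mutual information: I(X;Y|Z) = H(X|Z) + H(Y|Z) - H(X,Y|Z)

H(Z) = 1.0000
H(X,Z) = 1.8113 → H(X|Z) = 0.8113
H(Y,Z) = 1.8113 → H(Y|Z) = 0.8113
H(X,Y,Z) = 2.5488 → H(X,Y|Z) = 1.5488

I(X;Y|Z) = 0.8113 + 0.8113 - 1.5488 = 0.0738 bits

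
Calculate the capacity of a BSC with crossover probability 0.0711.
0.6300 bits

For a binary symmetric channel (BSC) with error probability p:
Capacity C = 1 - H(p) bits per symbol

where H(p) = -p log₂(p) - (1-p) log₂(1-p) is the binary entropy function.

H(0.0711) = 0.3700 bits
C = 1 - 0.3700 = 0.6300 bits per symbol

This means we can reliably transmit up to 0.6300 bits of information per channel use.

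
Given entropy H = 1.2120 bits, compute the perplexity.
2.3166

Perplexity is 2^H (or exp(H) for natural log).

H = 1.2120 bits
Perplexity = 2^1.2120 = 2.3166

Interpretation: The model's uncertainty is equivalent to choosing uniformly among 2.3 options.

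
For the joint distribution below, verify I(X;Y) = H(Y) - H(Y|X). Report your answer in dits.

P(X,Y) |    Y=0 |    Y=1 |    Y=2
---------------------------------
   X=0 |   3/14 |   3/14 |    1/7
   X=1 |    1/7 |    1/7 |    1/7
I(X;Y) = 0.0018 dits

Mutual information has multiple equivalent forms:
- I(X;Y) = H(X) - H(X|Y)
- I(X;Y) = H(Y) - H(Y|X)
- I(X;Y) = H(X) + H(Y) - H(X,Y)

Computing all quantities:
H(X) = 0.2966, H(Y) = 0.4748, H(X,Y) = 0.7696
H(X|Y) = 0.2948, H(Y|X) = 0.4730

Verification:
H(X) - H(X|Y) = 0.2966 - 0.2948 = 0.0018
H(Y) - H(Y|X) = 0.4748 - 0.4730 = 0.0018
H(X) + H(Y) - H(X,Y) = 0.2966 + 0.4748 - 0.7696 = 0.0018

All forms give I(X;Y) = 0.0018 dits. ✓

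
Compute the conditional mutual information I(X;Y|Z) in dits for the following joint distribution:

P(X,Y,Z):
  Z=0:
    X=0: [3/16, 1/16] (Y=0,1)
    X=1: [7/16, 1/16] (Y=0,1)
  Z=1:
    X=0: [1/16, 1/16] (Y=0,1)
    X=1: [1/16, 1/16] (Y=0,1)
0.0039 dits

Conditional mutual information: I(X;Y|Z) = H(X|Z) + H(Y|Z) - H(X,Y|Z)

H(Z) = 0.2442
H(X,Z) = 0.5268 → H(X|Z) = 0.2826
H(Y,Z) = 0.4662 → H(Y|Z) = 0.2220
H(X,Y,Z) = 0.7449 → H(X,Y|Z) = 0.5007

I(X;Y|Z) = 0.2826 + 0.2220 - 0.5007 = 0.0039 dits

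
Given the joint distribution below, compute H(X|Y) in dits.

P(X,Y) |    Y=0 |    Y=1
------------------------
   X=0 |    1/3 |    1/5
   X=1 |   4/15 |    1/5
0.2994 dits

Using the chain rule: H(X|Y) = H(X,Y) - H(Y)

First, compute H(X,Y) = 0.5917 dits

Marginal P(Y) = (3/5, 2/5)
H(Y) = 0.2923 dits

H(X|Y) = H(X,Y) - H(Y) = 0.5917 - 0.2923 = 0.2994 dits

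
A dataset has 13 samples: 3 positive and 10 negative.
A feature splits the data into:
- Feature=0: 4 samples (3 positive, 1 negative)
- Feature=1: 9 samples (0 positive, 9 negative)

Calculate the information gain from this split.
0.5297 bits

Information Gain = H(Y) - H(Y|Feature)

Before split:
P(positive) = 3/13 = 0.2308
H(Y) = 0.7793 bits

After split:
Feature=0: H = 0.8113 bits (weight = 4/13)
Feature=1: H = 0.0000 bits (weight = 9/13)
H(Y|Feature) = (4/13)×0.8113 + (9/13)×0.0000 = 0.2496 bits

Information Gain = 0.7793 - 0.2496 = 0.5297 bits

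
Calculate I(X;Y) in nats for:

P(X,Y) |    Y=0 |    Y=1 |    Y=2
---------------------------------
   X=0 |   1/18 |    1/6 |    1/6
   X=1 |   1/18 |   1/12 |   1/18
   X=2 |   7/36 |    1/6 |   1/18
0.0697 nats

Mutual information: I(X;Y) = H(X) + H(Y) - H(X,Y)

Marginals:
P(X) = (7/18, 7/36, 5/12), H(X) = 1.0505 nats
P(Y) = (11/36, 5/12, 5/18), H(Y) = 1.0829 nats

Joint entropy: H(X,Y) = 2.0637 nats

I(X;Y) = 1.0505 + 1.0829 - 2.0637 = 0.0697 nats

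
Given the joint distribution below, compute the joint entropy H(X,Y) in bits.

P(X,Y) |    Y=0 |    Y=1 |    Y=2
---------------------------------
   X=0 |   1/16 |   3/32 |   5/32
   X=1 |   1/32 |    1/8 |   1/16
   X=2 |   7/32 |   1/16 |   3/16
2.9523 bits

Joint entropy is H(X,Y) = -Σ_{x,y} p(x,y) log p(x,y).

Summing over all non-zero entries:
H(X,Y) = -[1/16·log_2(1/16) + 3/32·log_2(3/32) + 5/32·log_2(5/32) + 1/32·log_2(1/32) + 1/8·log_2(1/8) + 1/16·log_2(1/16) + 7/32·log_2(7/32) + 1/16·log_2(1/16) + 3/16·log_2(3/16)]
H(X,Y) = 2.9523 bits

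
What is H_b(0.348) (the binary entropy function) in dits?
0.2806 dits

The binary entropy function is:
H(p) = -p log(p) - (1-p) log(1-p)

H(0.348) = -0.348 × log_10(0.348) - 0.652 × log_10(0.652)
H(0.348) = 0.2806 dits

Note: Binary entropy is maximized at p=0.5 (H=1 bit) and minimized at p=0 or p=1 (H=0).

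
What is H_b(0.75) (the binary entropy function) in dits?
0.2442 dits

The binary entropy function is:
H(p) = -p log(p) - (1-p) log(1-p)

H(0.75) = -0.75 × log_10(0.75) - 0.25 × log_10(0.25)
H(0.75) = 0.2442 dits

Note: Binary entropy is maximized at p=0.5 (H=1 bit) and minimized at p=0 or p=1 (H=0).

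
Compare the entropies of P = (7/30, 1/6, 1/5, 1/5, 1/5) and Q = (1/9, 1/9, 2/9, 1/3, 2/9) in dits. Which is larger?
P

Computing entropies in dits:
H(P) = 0.6965
H(Q) = 0.6614

Distribution P has higher entropy.

Intuition: The distribution closer to uniform (more spread out) has higher entropy.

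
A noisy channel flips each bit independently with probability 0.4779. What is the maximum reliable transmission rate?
0.0014 bits

For a binary symmetric channel (BSC) with error probability p:
Capacity C = 1 - H(p) bits per symbol

where H(p) = -p log₂(p) - (1-p) log₂(1-p) is the binary entropy function.

H(0.4779) = 0.9986 bits
C = 1 - 0.9986 = 0.0014 bits per symbol

This means we can reliably transmit up to 0.0014 bits of information per channel use.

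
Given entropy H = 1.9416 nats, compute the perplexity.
6.9699

Perplexity is e^H (or exp(H) for natural log).

H = 1.9416 nats
Perplexity = e^1.9416 = 6.9699

Interpretation: The model's uncertainty is equivalent to choosing uniformly among 7.0 options.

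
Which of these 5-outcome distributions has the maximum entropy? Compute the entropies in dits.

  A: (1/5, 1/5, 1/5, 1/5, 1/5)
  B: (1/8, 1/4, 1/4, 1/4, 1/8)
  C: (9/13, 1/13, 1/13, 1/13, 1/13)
A

For a discrete distribution over n outcomes, entropy is maximized by the uniform distribution.

Computing entropies:
H(A) = 0.6990 dits
H(B) = 0.6773 dits
H(C) = 0.4533 dits

The uniform distribution (where all probabilities equal 1/5) achieves the maximum entropy of log_10(5) = 0.6990 dits.

Distribution A has the highest entropy.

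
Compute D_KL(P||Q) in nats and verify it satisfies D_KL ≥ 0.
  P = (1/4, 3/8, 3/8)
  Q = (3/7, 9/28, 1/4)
0.0751 nats

KL divergence satisfies the Gibbs inequality: D_KL(P||Q) ≥ 0 for all distributions P, Q.

D_KL(P||Q) = Σ p(x) log(p(x)/q(x))
Term by term:
  x=0: 1/4 × log_e[(1/4)/(3/7)] = -0.1347
  x=1: 3/8 × log_e[(3/8)/(9/28)] = 0.0578
  x=2: 3/8 × log_e[(3/8)/(1/4)] = 0.1520
D_KL(P||Q) = 0.0751 nats

D_KL(P||Q) = 0.0751 ≥ 0 ✓

This non-negativity is a fundamental property: relative entropy cannot be negative because it measures how different Q is from P.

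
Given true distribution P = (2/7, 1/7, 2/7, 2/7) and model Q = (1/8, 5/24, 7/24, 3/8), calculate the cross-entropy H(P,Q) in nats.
1.4505 nats

Cross-entropy: H(P,Q) = -Σ p(x) log q(x)

Alternatively: H(P,Q) = H(P) + D_KL(P||Q)
H(P) = 1.3518 nats
D_KL(P||Q) = 0.0987 nats

H(P,Q) = 1.3518 + 0.0987 = 1.4505 nats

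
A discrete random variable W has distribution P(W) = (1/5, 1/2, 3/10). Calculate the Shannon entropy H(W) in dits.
0.4472 dits

Shannon entropy is H(X) = -Σ p(x) log p(x).

For P = (1/5, 1/2, 3/10):
H = -1/5 × log_10(1/5) -1/2 × log_10(1/2) -3/10 × log_10(3/10)
H = 0.4472 dits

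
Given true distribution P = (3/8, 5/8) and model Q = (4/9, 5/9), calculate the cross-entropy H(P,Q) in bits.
0.9687 bits

Cross-entropy: H(P,Q) = -Σ p(x) log q(x)

Alternatively: H(P,Q) = H(P) + D_KL(P||Q)
H(P) = 0.9544 bits
D_KL(P||Q) = 0.0143 bits

H(P,Q) = 0.9544 + 0.0143 = 0.9687 bits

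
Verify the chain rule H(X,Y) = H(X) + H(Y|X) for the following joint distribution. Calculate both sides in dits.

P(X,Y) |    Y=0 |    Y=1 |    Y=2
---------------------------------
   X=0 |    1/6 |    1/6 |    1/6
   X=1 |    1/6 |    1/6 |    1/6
H(X,Y) = 0.7782, H(X) = 0.3010, H(Y|X) = 0.4771 (all in dits)

Chain rule: H(X,Y) = H(X) + H(Y|X)

Left side — joint entropy directly:
H(X,Y) = -Σ p(x,y) log p(x,y) = 0.7782 dits

Right side — compute H(Y|X) from the conditional distributions:
P(X) = (1/2, 1/2), so H(X) = 0.3010 dits
H(Y|X) = Σ_x P(X=x) · H(Y|X=x):
  P(Y|X=0) = (1/3, 1/3, 1/3), H(Y|X=0) = 0.4771, weight P(X=0) = 1/2
  P(Y|X=1) = (1/3, 1/3, 1/3), H(Y|X=1) = 0.4771, weight P(X=1) = 1/2
H(Y|X) = 0.4771 dits

H(X) + H(Y|X) = 0.3010 + 0.4771 = 0.7782 dits

Both sides equal 0.7782 dits. ✓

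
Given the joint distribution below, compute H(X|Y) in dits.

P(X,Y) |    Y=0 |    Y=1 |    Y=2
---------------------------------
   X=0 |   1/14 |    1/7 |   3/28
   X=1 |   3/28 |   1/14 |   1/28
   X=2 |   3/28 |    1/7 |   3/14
0.4372 dits

Using the chain rule: H(X|Y) = H(X,Y) - H(Y)

First, compute H(X,Y) = 0.9120 dits

Marginal P(Y) = (2/7, 5/14, 5/14)
H(Y) = 0.4748 dits

H(X|Y) = H(X,Y) - H(Y) = 0.9120 - 0.4748 = 0.4372 dits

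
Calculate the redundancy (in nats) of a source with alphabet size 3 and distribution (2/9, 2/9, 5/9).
0.1036 nats

Redundancy measures how far a source is from maximum entropy:
R = H_max - H(X)

Maximum entropy for 3 symbols: H_max = log_e(3) = 1.0986 nats
Actual entropy: H(X) = 0.9950 nats
Redundancy: R = 1.0986 - 0.9950 = 0.1036 nats

This redundancy represents potential for compression: the source could be compressed by 0.1036 nats per symbol.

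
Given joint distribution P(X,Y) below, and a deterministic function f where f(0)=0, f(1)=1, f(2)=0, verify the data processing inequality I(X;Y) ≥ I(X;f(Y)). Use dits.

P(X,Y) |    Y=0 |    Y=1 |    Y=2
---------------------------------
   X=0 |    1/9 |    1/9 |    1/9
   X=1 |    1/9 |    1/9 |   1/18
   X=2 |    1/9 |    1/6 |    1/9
I(X;Y) = 0.0045, I(X;f(Y)) = 0.0015, inequality holds: 0.0045 ≥ 0.0015

Data Processing Inequality: For any Markov chain X → Y → Z, we have I(X;Y) ≥ I(X;Z).

Here Z = f(Y) is a deterministic function of Y, forming X → Y → Z.

Original I(X;Y) = 0.0045 dits

After applying f:
P(X,Z) where Z=f(Y):
- P(X,Z=0) = P(X,Y=0) + P(X,Y=2)
- P(X,Z=1) = P(X,Y=1)

I(X;Z) = I(X;f(Y)) = 0.0015 dits

Verification: 0.0045 ≥ 0.0015 ✓

Information cannot be created by processing; the function f can only lose information about X.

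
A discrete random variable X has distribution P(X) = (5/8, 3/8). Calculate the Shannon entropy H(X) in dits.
0.2873 dits

Shannon entropy is H(X) = -Σ p(x) log p(x).

For P = (5/8, 3/8):
H = -5/8 × log_10(5/8) -3/8 × log_10(3/8)
H = 0.2873 dits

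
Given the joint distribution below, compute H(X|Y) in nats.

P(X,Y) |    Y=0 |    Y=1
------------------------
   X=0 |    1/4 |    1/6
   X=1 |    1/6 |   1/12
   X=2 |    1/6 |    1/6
1.0690 nats

Using the chain rule: H(X|Y) = H(X,Y) - H(Y)

First, compute H(X,Y) = 1.7482 nats

Marginal P(Y) = (7/12, 5/12)
H(Y) = 0.6792 nats

H(X|Y) = H(X,Y) - H(Y) = 1.7482 - 0.6792 = 1.0690 nats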